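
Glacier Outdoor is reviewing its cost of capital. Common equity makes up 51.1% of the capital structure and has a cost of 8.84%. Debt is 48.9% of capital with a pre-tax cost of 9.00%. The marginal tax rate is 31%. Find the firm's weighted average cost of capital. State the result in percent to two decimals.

After-tax cost of debt = 9% × (1 − 31%) = 6.2100%.
WACC = 0.511 × 8.8400% + 0.489 × 6.2100% = 7.5539%.

7.55%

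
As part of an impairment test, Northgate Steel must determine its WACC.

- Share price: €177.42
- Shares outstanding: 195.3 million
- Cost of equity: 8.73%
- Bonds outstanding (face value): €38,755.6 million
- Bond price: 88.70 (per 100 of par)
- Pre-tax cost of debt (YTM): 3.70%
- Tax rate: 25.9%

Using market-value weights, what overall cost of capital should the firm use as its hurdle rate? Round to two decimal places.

Market value of equity E = 177.42 × 195.3m = 34650.126m. Market value of debt D = 38755.6m × 88.7/100 = 34376.2172m.
Total capital V = 34650.126 + 34376.2172 = 69026.3432.
Equity: weight = 34650.126/69026.3432 = 0.5020; cost = 8.73%.
Bonds outstanding: weight = 34376.2172/69026.3432 = 0.4980; after-tax cost = 3.7% × (1 − 25.9%) = 2.7417%.
WACC = 0.5020 × 8.7300% + 0.4980 × 2.7417% = 5.7477%.

5.75%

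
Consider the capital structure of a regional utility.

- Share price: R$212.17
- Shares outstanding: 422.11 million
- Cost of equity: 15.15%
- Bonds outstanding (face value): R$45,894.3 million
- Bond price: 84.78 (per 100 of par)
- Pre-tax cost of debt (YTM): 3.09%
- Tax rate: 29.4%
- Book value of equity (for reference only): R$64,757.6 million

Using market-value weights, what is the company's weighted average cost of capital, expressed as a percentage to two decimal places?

11.22%

Market value of equity E = 212.17 × 422.11m = 89559.0787m. Market value of debt D = 45894.3m × 84.78/100 = 38909.18754m.
Total capital V = 89559.0787 + 38909.18754 = 128468.26624.
Equity: weight = 89559.0787/128468.26624 = 0.6971; cost = 15.15%.
Bonds outstanding: weight = 38909.18754/128468.26624 = 0.3029; after-tax cost = 3.09% × (1 − 29.4%) = 2.1815%.
WACC = 0.6971 × 15.1500% + 0.3029 × 2.1815% = 11.2222%.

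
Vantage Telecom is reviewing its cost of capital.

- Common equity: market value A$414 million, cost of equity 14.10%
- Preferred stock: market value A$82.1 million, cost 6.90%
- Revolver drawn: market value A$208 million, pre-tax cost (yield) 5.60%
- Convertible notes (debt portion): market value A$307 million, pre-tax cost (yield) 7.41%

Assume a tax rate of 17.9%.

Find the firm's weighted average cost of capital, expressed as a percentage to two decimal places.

Total capital V = 414 + 82.1 + 208 + 307 = 1011.1.
Equity: weight = 414/1011.1 = 0.4095; cost = 14.1%.
Preferred: weight = 82.1/1011.1 = 0.0812; cost = 6.9%.
Revolver drawn: weight = 208/1011.1 = 0.2057; after-tax cost = 5.6% × (1 − 17.9%) = 4.5976%.
Convertible notes (debt portion): weight = 307/1011.1 = 0.3036; after-tax cost = 7.41% × (1 − 17.9%) = 6.0836%.
WACC = 0.4095 × 14.1000% + 0.0812 × 6.9000% + 0.2057 × 4.5976% + 0.3036 × 6.0836% = 9.1266%.

9.13%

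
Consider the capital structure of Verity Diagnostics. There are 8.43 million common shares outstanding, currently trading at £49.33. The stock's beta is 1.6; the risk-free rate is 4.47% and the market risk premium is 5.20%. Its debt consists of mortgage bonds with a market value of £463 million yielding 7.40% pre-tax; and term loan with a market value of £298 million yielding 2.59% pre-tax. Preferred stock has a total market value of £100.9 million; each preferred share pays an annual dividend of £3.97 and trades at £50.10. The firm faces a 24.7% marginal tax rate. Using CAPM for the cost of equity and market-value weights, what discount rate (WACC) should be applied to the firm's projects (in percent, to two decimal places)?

Cost of equity via CAPM: Re = 4.47% + 1.6 × 5.2% = 12.7900%.
Cost of preferred: Rp = 3.97 / 50.1 = 7.9242%.
Market value of equity E = 49.33 × 8.43m = 415.8519m.
Total capital V = 415.8519 + 100.9 + 463 + 298 = 1277.7519.
Equity: weight = 415.8519/1277.7519 = 0.3255; cost = 12.79%.
Preferred: weight = 100.9/1277.7519 = 0.0790; cost = 7.9242%.
Mortgage bonds: weight = 463/1277.7519 = 0.3624; after-tax cost = 7.4% × (1 − 24.7%) = 5.5722%.
Term loan: weight = 298/1277.7519 = 0.2332; after-tax cost = 2.59% × (1 − 24.7%) = 1.9503%.
WACC = 0.3255 × 12.7900% + 0.0790 × 7.9242% + 0.3624 × 5.5722% + 0.2332 × 1.9503% = 7.2623%.

7.26%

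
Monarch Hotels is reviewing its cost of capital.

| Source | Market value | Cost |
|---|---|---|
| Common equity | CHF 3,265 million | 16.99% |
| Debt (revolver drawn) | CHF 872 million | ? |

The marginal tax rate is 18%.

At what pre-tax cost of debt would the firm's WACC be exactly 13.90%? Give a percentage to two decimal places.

2.84%

Total capital V = 3265 + 872 = 4137.
Equity weight = 3265/4137 = 0.7892.
Revolver drawn weight = 872/4137 = 0.2108.
Equity contribution = 0.7892 × 16.99% = 13.4088%.
Remaining for debt = 13.9% − 13.4088% = 0.4912%.
Rd × (1 − 18%) × 0.2108 = 0.4912%  ⇒  Rd = 2.8417%.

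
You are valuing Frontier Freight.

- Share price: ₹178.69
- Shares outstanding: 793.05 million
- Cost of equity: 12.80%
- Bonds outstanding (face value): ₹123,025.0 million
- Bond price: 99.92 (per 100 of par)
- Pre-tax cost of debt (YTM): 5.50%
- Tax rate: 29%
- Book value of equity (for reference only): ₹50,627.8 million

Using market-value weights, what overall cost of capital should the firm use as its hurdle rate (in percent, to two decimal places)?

Market value of equity E = 178.69 × 793.05m = 141710.1045m. Market value of debt D = 123025m × 99.92/100 = 122926.58m.
Total capital V = 141710.1045 + 122926.58 = 264636.6845.
Equity: weight = 141710.1045/264636.6845 = 0.5355; cost = 12.8%.
Bonds outstanding: weight = 122926.58/264636.6845 = 0.4645; after-tax cost = 5.5% × (1 − 29%) = 3.9050%.
WACC = 0.5355 × 12.8000% + 0.4645 × 3.9050% = 8.6682%.

8.67%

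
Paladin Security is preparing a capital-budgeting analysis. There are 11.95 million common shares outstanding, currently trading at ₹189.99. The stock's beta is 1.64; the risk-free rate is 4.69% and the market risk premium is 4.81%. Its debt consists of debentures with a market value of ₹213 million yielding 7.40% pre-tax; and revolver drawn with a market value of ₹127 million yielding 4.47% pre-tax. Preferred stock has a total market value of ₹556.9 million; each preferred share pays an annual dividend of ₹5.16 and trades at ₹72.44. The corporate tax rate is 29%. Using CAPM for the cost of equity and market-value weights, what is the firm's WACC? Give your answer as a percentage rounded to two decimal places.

10.75%

Cost of equity via CAPM: Re = 4.69% + 1.64 × 4.81% = 12.5784%.
Cost of preferred: Rp = 5.16 / 72.44 = 7.1231%.
Market value of equity E = 189.99 × 11.95m = 2270.3805m.
Total capital V = 2270.3805 + 556.9 + 213 + 127 = 3167.2805.
Equity: weight = 2270.3805/3167.2805 = 0.7168; cost = 12.5784%.
Preferred: weight = 556.9/3167.2805 = 0.1758; cost = 7.1231%.
Debentures: weight = 213/3167.2805 = 0.0673; after-tax cost = 7.4% × (1 − 29%) = 5.2540%.
Revolver drawn: weight = 127/3167.2805 = 0.0401; after-tax cost = 4.47% × (1 − 29%) = 3.1737%.
WACC = 0.7168 × 12.5784% + 0.1758 × 7.1231% + 0.0673 × 5.2540% + 0.0401 × 3.1737% = 10.7495%.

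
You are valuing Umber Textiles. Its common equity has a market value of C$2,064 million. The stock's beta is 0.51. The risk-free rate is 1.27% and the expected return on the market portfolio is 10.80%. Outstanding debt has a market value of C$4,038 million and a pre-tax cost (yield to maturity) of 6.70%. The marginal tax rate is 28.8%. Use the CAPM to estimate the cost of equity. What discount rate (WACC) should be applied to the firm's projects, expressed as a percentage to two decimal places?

5.23%

Market risk premium = 10.8% − 1.27% = 9.53%.
Cost of equity via CAPM: Re = 1.27% + 0.51 × 9.53% = 6.1303%.
Total capital V = 2064 + 4038 = 6102.
Equity: weight = 2064/6102 = 0.3382; cost = 6.1303%.
Debt: weight = 4038/6102 = 0.6618; after-tax cost = 6.7% × (1 − 28.8%) = 4.7704%.
WACC = 0.3382 × 6.1303% + 0.6618 × 4.7704% = 5.2304%.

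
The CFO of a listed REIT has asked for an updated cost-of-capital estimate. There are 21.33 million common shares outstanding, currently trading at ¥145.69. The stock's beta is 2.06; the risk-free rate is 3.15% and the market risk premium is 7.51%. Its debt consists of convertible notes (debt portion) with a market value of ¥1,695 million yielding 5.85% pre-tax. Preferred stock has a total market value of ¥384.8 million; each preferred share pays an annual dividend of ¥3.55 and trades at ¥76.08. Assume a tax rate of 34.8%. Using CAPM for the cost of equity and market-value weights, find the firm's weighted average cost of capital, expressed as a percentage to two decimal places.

12.75%

Cost of equity via CAPM: Re = 3.15% + 2.06 × 7.51% = 18.6206%.
Cost of preferred: Rp = 3.55 / 76.08 = 4.6661%.
Market value of equity E = 145.69 × 21.33m = 3107.5677m.
Total capital V = 3107.5677 + 384.8 + 1695 = 5187.3677.
Equity: weight = 3107.5677/5187.3677 = 0.5991; cost = 18.6206%.
Preferred: weight = 384.8/5187.3677 = 0.0742; cost = 4.6661%.
Convertible notes (debt portion): weight = 1695/5187.3677 = 0.3268; after-tax cost = 5.85% × (1 − 34.8%) = 3.8142%.
WACC = 0.5991 × 18.6206% + 0.0742 × 4.6661% + 0.3268 × 3.8142% = 12.7474%.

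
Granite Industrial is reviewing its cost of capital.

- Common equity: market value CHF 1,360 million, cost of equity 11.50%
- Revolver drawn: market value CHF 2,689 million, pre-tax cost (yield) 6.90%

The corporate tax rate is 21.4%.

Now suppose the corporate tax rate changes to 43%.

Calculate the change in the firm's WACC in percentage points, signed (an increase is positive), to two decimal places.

-0.99 pp

Current WACC:
Total capital V = 1360 + 2689 = 4049.
Equity: weight = 1360/4049 = 0.3359; cost = 11.5%.
Revolver drawn: weight = 2689/4049 = 0.6641; after-tax cost = 6.9% × (1 − 21.4%) = 5.4234%.
WACC = 0.3359 × 11.5000% + 0.6641 × 5.4234% = 7.4644%.
After the change:
Total capital V = 1360 + 2689 = 4049.
Equity: weight = 1360/4049 = 0.3359; cost = 11.5%.
Revolver drawn: weight = 2689/4049 = 0.6641; after-tax cost = 6.9% × (1 − 43%) = 3.9330%.
WACC = 0.3359 × 11.5000% + 0.6641 × 3.9330% = 6.4746%.
Change in WACC = 6.4746% − 7.4644% = -0.9898 pp.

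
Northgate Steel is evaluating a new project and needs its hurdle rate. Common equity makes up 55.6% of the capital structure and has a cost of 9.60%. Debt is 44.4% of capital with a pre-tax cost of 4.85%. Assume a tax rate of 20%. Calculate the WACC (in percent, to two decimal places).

7.06%

After-tax cost of debt = 4.85% × (1 − 20%) = 3.8800%.
WACC = 0.556 × 9.6000% + 0.444 × 3.8800% = 7.0603%.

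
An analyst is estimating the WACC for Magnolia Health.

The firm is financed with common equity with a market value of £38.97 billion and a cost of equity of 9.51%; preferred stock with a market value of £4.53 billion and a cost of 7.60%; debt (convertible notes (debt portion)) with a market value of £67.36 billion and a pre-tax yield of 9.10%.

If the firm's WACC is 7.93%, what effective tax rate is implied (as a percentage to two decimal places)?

Total capital V = 38.97 + 4.53 + 67.36 = 110.86.
Equity weight = 38.97/110.86 = 0.3515.
Preferred weight = 4.53/110.86 = 0.0409.
Convertible notes (debt portion) weight = 67.36/110.86 = 0.6076.
Equity contribution = 0.3515 × 9.51% = 3.3430%.
Preferred contribution = 0.0409 × 7.6% = 0.3106%.
Debt contribution must be 7.93% − 3.6536% = 4.2764%.
0.6076 × 9.1% × (1 − T) = 4.2764%  ⇒  (1 − T) = 0.7734.
T = 22.6581%.

22.66%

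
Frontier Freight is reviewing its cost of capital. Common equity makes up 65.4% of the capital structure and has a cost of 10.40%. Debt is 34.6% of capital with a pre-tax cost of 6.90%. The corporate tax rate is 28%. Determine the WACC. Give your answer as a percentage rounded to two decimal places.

After-tax cost of debt = 6.9% × (1 − 28%) = 4.9680%.
WACC = 0.654 × 10.4000% + 0.346 × 4.9680% = 8.5205%.

8.52%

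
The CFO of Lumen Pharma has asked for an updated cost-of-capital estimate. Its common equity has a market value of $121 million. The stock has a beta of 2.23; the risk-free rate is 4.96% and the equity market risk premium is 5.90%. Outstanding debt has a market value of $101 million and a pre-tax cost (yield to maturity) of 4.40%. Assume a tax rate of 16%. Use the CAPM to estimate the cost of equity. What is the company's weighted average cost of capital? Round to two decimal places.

11.56%

Cost of equity via CAPM: Re = 4.96% + 2.23 × 5.9% = 18.1170%.
Total capital V = 121 + 101 = 222.
Equity: weight = 121/222 = 0.5450; cost = 18.117%.
Debt: weight = 101/222 = 0.4550; after-tax cost = 4.4% × (1 − 16%) = 3.6960%.
WACC = 0.5450 × 18.1170% + 0.4550 × 3.6960% = 11.5561%.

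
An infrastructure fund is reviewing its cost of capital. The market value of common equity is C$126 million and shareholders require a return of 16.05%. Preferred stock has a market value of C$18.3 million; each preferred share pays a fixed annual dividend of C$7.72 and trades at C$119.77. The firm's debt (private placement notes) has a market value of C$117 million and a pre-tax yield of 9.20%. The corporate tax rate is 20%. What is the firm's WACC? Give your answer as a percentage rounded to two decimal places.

11.49%

Cost of preferred: Rp = 7.72 / 119.77 = 6.4457%.
Total capital V = 126 + 18.3 + 117 = 261.3.
Equity: weight = 126/261.3 = 0.4822; cost = 16.05%.
Preferred: weight = 18.3/261.3 = 0.0700; cost = 6.4457%.
Private placement notes: weight = 117/261.3 = 0.4478; after-tax cost = 9.2% × (1 − 20%) = 7.3600%.
WACC = 0.4822 × 16.0500% + 0.0700 × 6.4457% + 0.4478 × 7.3600% = 11.4863%.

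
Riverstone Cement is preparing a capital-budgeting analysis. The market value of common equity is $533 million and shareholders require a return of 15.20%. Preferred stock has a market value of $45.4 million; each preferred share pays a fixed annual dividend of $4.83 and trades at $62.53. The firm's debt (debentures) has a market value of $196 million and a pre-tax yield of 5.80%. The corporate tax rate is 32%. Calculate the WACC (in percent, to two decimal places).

11.91%

Cost of preferred: Rp = 4.83 / 62.53 = 7.7243%.
Total capital V = 533 + 45.4 + 196 = 774.4.
Equity: weight = 533/774.4 = 0.6883; cost = 15.2%.
Preferred: weight = 45.4/774.4 = 0.0586; cost = 7.7243%.
Debentures: weight = 196/774.4 = 0.2531; after-tax cost = 5.8% × (1 − 32%) = 3.9440%.
WACC = 0.6883 × 15.2000% + 0.0586 × 7.7243% + 0.2531 × 3.9440% = 11.9128%.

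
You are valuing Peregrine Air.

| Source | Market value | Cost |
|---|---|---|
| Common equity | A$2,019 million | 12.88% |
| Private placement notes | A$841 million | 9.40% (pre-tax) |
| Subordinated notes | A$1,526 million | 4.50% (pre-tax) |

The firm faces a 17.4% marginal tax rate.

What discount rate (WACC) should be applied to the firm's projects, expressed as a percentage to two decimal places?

Total capital V = 2019 + 841 + 1526 = 4386.
Equity: weight = 2019/4386 = 0.4603; cost = 12.88%.
Private placement notes: weight = 841/4386 = 0.1917; after-tax cost = 9.4% × (1 − 17.4%) = 7.7644%.
Subordinated notes: weight = 1526/4386 = 0.3479; after-tax cost = 4.5% × (1 − 17.4%) = 3.7170%.
WACC = 0.4603 × 12.8800% + 0.1917 × 7.7644% + 0.3479 × 3.7170% = 8.7111%.

8.71%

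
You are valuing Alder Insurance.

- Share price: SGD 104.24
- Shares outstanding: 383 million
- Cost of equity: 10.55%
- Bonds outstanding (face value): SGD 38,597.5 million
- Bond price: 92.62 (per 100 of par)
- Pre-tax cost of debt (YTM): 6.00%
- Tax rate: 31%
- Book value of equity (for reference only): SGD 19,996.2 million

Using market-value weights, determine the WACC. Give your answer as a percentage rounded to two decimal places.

7.52%

Market value of equity E = 104.24 × 383m = 39923.92m. Market value of debt D = 38597.5m × 92.62/100 = 35749.0045m.
Total capital V = 39923.92 + 35749.0045 = 75672.9245.
Equity: weight = 39923.92/75672.9245 = 0.5276; cost = 10.55%.
Bonds outstanding: weight = 35749.0045/75672.9245 = 0.4724; after-tax cost = 6% × (1 − 31%) = 4.1400%.
WACC = 0.5276 × 10.5500% + 0.4724 × 4.1400% = 7.5218%.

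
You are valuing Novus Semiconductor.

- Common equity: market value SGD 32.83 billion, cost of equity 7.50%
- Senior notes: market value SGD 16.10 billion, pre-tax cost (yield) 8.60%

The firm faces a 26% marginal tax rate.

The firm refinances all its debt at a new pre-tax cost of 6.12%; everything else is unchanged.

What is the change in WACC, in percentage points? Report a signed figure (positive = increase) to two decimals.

Current WACC:
Total capital V = 32.83 + 16.1 = 48.93.
Equity: weight = 32.83/48.93 = 0.6710; cost = 7.5%.
Senior notes: weight = 16.1/48.93 = 0.3290; after-tax cost = 8.6% × (1 − 26%) = 6.3640%.
WACC = 0.6710 × 7.5000% + 0.3290 × 6.3640% = 7.1262%.
After the change:
Total capital V = 32.83 + 16.1 = 48.93.
Equity: weight = 32.83/48.93 = 0.6710; cost = 7.5%.
Senior notes: weight = 16.1/48.93 = 0.3290; after-tax cost = 6.12% × (1 − 26%) = 4.5288%.
WACC = 0.6710 × 7.5000% + 0.3290 × 4.5288% = 6.5224%.
Change in WACC = 6.5224% − 7.1262% = -0.6039 pp.

-0.60 pp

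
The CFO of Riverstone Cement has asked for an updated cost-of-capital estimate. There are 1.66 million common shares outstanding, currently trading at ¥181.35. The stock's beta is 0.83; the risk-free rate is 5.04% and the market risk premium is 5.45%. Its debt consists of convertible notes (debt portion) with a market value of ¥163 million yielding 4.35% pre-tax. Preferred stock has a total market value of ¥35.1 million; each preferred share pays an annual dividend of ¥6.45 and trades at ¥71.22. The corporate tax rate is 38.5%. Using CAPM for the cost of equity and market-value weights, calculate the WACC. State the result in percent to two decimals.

7.28%

Cost of equity via CAPM: Re = 5.04% + 0.83 × 5.45% = 9.5635%.
Cost of preferred: Rp = 6.45 / 71.22 = 9.0564%.
Market value of equity E = 181.35 × 1.66m = 301.041m.
Total capital V = 301.041 + 35.1 + 163 = 499.141.
Equity: weight = 301.041/499.141 = 0.6031; cost = 9.5635%.
Preferred: weight = 35.1/499.141 = 0.0703; cost = 9.0564%.
Convertible notes (debt portion): weight = 163/499.141 = 0.3266; after-tax cost = 4.35% × (1 − 38.5%) = 2.6752%.
WACC = 0.6031 × 9.5635% + 0.0703 × 9.0564% + 0.3266 × 2.6752% = 7.2784%.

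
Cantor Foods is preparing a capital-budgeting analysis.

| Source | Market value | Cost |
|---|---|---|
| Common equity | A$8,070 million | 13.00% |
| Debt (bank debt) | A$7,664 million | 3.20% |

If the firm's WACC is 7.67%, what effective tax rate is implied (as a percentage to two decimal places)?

35.70%

Total capital V = 8070 + 7664 = 15734.
Equity weight = 8070/15734 = 0.5129.
Bank debt weight = 7664/15734 = 0.4871.
Equity contribution = 0.5129 × 13% = 6.6677%.
Debt contribution must be 7.67% − 6.6677% = 1.0023%.
0.4871 × 3.2% × (1 − T) = 1.0023%  ⇒  (1 − T) = 0.6430.
T = 35.6986%.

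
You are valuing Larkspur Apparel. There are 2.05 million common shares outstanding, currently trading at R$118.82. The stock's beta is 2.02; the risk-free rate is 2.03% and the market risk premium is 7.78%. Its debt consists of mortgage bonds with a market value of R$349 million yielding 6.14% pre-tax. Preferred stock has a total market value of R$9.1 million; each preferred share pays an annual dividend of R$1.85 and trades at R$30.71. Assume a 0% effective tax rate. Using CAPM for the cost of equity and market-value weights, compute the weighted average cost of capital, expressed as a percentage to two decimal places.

Cost of equity via CAPM: Re = 2.03% + 2.02 × 7.78% = 17.7456%.
Cost of preferred: Rp = 1.85 / 30.71 = 6.0241%.
Market value of equity E = 118.82 × 2.05m = 243.581m.
Total capital V = 243.581 + 9.1 + 349 = 601.681.
Equity: weight = 243.581/601.681 = 0.4048; cost = 17.7456%.
Preferred: weight = 9.1/601.681 = 0.0151; cost = 6.0241%.
Mortgage bonds: weight = 349/601.681 = 0.5800; after-tax cost = 6.14% × (1 − 0%) = 6.1400%.
WACC = 0.4048 × 17.7456% + 0.0151 × 6.0241% + 0.5800 × 6.1400% = 10.8366%.

10.84%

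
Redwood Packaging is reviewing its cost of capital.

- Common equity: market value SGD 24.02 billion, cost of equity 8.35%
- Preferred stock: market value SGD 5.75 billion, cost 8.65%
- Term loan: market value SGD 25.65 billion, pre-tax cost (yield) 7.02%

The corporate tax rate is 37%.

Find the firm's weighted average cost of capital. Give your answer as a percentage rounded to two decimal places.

Total capital V = 24.02 + 5.75 + 25.65 = 55.42.
Equity: weight = 24.02/55.42 = 0.4334; cost = 8.35%.
Preferred: weight = 5.75/55.42 = 0.1038; cost = 8.65%.
Term loan: weight = 25.65/55.42 = 0.4628; after-tax cost = 7.02% × (1 − 37%) = 4.4226%.
WACC = 0.4334 × 8.3500% + 0.1038 × 8.6500% + 0.4628 × 4.4226% = 6.5634%.

6.56%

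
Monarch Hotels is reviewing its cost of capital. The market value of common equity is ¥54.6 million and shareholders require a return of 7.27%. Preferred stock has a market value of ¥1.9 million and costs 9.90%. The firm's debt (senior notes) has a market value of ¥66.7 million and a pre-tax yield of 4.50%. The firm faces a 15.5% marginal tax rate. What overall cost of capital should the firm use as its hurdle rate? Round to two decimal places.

Total capital V = 54.6 + 1.9 + 66.7 = 123.2.
Equity: weight = 54.6/123.2 = 0.4432; cost = 7.27%.
Preferred: weight = 1.9/123.2 = 0.0154; cost = 9.9%.
Senior notes: weight = 66.7/123.2 = 0.5414; after-tax cost = 4.5% × (1 − 15.5%) = 3.8025%.
WACC = 0.4432 × 7.2700% + 0.0154 × 9.9000% + 0.5414 × 3.8025% = 5.4333%.

5.43%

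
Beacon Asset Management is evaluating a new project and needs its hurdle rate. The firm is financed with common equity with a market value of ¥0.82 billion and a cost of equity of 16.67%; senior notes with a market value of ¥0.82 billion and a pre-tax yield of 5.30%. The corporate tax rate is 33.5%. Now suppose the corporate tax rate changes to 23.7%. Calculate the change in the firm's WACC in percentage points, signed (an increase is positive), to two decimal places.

Current WACC:
Total capital V = 0.82 + 0.82 = 1.64.
Equity: weight = 0.82/1.64 = 0.5000; cost = 16.67%.
Senior notes: weight = 0.82/1.64 = 0.5000; after-tax cost = 5.3% × (1 − 33.5%) = 3.5245%.
WACC = 0.5000 × 16.6700% + 0.5000 × 3.5245% = 10.0973%.
After the change:
Total capital V = 0.82 + 0.82 = 1.64.
Equity: weight = 0.82/1.64 = 0.5000; cost = 16.67%.
Senior notes: weight = 0.82/1.64 = 0.5000; after-tax cost = 5.3% × (1 − 23.7%) = 4.0439%.
WACC = 0.5000 × 16.6700% + 0.5000 × 4.0439% = 10.3570%.
Change in WACC = 10.3570% − 10.0973% = 0.2597 pp.

+0.26 pp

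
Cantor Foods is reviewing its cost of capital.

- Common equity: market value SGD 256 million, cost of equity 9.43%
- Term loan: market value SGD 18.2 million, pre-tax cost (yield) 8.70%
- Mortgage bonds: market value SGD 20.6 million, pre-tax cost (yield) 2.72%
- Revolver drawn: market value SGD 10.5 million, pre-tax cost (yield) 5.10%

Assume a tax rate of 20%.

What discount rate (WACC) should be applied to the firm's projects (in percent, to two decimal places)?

Total capital V = 256 + 18.2 + 20.6 + 10.5 = 305.3.
Equity: weight = 256/305.3 = 0.8385; cost = 9.43%.
Term loan: weight = 18.2/305.3 = 0.0596; after-tax cost = 8.7% × (1 − 20%) = 6.9600%.
Mortgage bonds: weight = 20.6/305.3 = 0.0675; after-tax cost = 2.72% × (1 − 20%) = 2.1760%.
Revolver drawn: weight = 10.5/305.3 = 0.0344; after-tax cost = 5.1% × (1 − 20%) = 4.0800%.
WACC = 0.8385 × 9.4300% + 0.0596 × 6.9600% + 0.0675 × 2.1760% + 0.0344 × 4.0800% = 8.6093%.

8.61%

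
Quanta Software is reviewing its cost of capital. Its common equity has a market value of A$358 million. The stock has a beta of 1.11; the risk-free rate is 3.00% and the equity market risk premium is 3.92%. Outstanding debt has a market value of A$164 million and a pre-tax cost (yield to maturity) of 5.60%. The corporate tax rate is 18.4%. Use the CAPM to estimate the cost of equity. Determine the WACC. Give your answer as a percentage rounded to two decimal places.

6.48%

Cost of equity via CAPM: Re = 3.0% + 1.11 × 3.92% = 7.3512%.
Total capital V = 358 + 164 = 522.
Equity: weight = 358/522 = 0.6858; cost = 7.3512%.
Debt: weight = 164/522 = 0.3142; after-tax cost = 5.6% × (1 − 18.4%) = 4.5696%.
WACC = 0.6858 × 7.3512% + 0.3142 × 4.5696% = 6.4773%.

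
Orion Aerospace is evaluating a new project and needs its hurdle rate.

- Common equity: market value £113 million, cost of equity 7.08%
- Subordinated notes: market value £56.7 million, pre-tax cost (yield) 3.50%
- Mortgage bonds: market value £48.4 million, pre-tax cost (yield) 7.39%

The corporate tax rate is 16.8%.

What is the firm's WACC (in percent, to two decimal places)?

Total capital V = 113 + 56.7 + 48.4 = 218.1.
Equity: weight = 113/218.1 = 0.5181; cost = 7.08%.
Subordinated notes: weight = 56.7/218.1 = 0.2600; after-tax cost = 3.5% × (1 − 16.8%) = 2.9120%.
Mortgage bonds: weight = 48.4/218.1 = 0.2219; after-tax cost = 7.39% × (1 − 16.8%) = 6.1485%.
WACC = 0.5181 × 7.0800% + 0.2600 × 2.9120% + 0.2219 × 6.1485% = 5.7897%.

5.79%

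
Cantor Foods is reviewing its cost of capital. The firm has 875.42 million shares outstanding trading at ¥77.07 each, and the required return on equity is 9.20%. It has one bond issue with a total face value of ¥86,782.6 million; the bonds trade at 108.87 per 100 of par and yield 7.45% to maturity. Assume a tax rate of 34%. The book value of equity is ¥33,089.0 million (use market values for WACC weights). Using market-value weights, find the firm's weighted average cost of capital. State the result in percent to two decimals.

6.70%

Market value of equity E = 77.07 × 875.42m = 67468.6194m. Market value of debt D = 86782.6m × 108.87/100 = 94480.21662m.
Total capital V = 67468.6194 + 94480.21662 = 161948.83602.
Equity: weight = 67468.6194/161948.83602 = 0.4166; cost = 9.2%.
Bonds outstanding: weight = 94480.21662/161948.83602 = 0.5834; after-tax cost = 7.45% × (1 − 34%) = 4.9170%.
WACC = 0.4166 × 9.2000% + 0.5834 × 4.9170% = 6.7013%.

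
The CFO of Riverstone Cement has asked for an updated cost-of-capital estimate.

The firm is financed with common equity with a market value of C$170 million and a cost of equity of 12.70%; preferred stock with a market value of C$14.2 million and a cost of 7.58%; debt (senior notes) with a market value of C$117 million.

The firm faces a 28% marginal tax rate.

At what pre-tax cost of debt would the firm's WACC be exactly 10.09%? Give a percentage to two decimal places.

9.17%

Total capital V = 170 + 14.2 + 117 = 301.2.
Equity weight = 170/301.2 = 0.5644.
Preferred weight = 14.2/301.2 = 0.0471.
Senior notes weight = 117/301.2 = 0.3884.
Equity contribution = 0.5644 × 12.7% = 7.1680%.
Preferred contribution = 0.0471 × 7.58% = 0.3574%.
Remaining for debt = 10.09% − 7.5254% = 2.5646%.
Rd × (1 − 28%) × 0.3884 = 2.5646%  ⇒  Rd = 9.1699%.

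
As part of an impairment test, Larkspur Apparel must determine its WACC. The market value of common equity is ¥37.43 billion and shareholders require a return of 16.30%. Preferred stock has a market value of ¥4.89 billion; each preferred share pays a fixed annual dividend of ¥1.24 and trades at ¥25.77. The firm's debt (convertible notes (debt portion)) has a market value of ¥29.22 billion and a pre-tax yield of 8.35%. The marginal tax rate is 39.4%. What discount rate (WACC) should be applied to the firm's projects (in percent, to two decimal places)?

Cost of preferred: Rp = 1.24 / 25.77 = 4.8118%.
Total capital V = 37.43 + 4.89 + 29.22 = 71.54.
Equity: weight = 37.43/71.54 = 0.5232; cost = 16.3%.
Preferred: weight = 4.89/71.54 = 0.0684; cost = 4.8118%.
Convertible notes (debt portion): weight = 29.22/71.54 = 0.4084; after-tax cost = 8.35% × (1 − 39.4%) = 5.0601%.
WACC = 0.5232 × 16.3000% + 0.0684 × 4.8118% + 0.4084 × 5.0601% = 10.9239%.

10.92%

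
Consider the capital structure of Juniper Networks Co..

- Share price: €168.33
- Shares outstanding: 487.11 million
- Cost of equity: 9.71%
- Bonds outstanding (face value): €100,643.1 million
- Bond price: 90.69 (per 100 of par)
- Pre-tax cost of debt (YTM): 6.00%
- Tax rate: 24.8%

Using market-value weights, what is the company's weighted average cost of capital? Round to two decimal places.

6.97%

Market value of equity E = 168.33 × 487.11m = 81995.2263m. Market value of debt D = 100643.1m × 90.69/100 = 91273.22739m.
Total capital V = 81995.2263 + 91273.22739 = 173268.45369.
Equity: weight = 81995.2263/173268.45369 = 0.4732; cost = 9.71%.
Bonds outstanding: weight = 91273.22739/173268.45369 = 0.5268; after-tax cost = 6% × (1 − 24.8%) = 4.5120%.
WACC = 0.4732 × 9.7100% + 0.5268 × 4.5120% = 6.9718%.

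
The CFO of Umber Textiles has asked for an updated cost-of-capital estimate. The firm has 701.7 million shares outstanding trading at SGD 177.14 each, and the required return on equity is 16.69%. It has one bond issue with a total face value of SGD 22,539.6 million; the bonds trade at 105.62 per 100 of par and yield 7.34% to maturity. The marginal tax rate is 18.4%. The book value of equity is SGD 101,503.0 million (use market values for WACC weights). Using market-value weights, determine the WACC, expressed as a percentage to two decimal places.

14.97%

Market value of equity E = 177.14 × 701.7m = 124299.138m. Market value of debt D = 22539.6m × 105.62/100 = 23806.32552m.
Total capital V = 124299.138 + 23806.32552 = 148105.46352.
Equity: weight = 124299.138/148105.46352 = 0.8393; cost = 16.69%.
Bonds outstanding: weight = 23806.32552/148105.46352 = 0.1607; after-tax cost = 7.34% × (1 − 18.4%) = 5.9894%.
WACC = 0.8393 × 16.6900% + 0.1607 × 5.9894% = 14.9700%.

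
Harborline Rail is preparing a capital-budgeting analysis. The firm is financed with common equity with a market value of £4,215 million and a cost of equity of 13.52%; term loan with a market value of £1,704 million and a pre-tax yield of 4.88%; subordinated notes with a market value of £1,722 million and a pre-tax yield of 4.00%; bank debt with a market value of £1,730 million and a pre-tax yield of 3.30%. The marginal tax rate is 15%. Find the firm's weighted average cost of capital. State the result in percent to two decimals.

7.98%

Total capital V = 4215 + 1704 + 1722 + 1730 = 9371.
Equity: weight = 4215/9371 = 0.4498; cost = 13.52%.
Term loan: weight = 1704/9371 = 0.1818; after-tax cost = 4.88% × (1 − 15%) = 4.1480%.
Subordinated notes: weight = 1722/9371 = 0.1838; after-tax cost = 4% × (1 − 15%) = 3.4000%.
Bank debt: weight = 1730/9371 = 0.1846; after-tax cost = 3.3% × (1 − 15%) = 2.8050%.
WACC = 0.4498 × 13.5200% + 0.1818 × 4.1480% + 0.1838 × 3.4000% + 0.1846 × 2.8050% = 7.9781%.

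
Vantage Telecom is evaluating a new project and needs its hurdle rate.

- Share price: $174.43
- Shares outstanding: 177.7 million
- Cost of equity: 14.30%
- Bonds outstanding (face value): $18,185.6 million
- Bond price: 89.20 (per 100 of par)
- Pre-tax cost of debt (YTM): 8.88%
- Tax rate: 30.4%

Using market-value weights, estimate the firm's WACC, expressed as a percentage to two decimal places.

11.51%

Market value of equity E = 174.43 × 177.7m = 30996.211m. Market value of debt D = 18185.6m × 89.2/100 = 16221.5552m.
Total capital V = 30996.211 + 16221.5552 = 47217.7662.
Equity: weight = 30996.211/47217.7662 = 0.6565; cost = 14.3%.
Bonds outstanding: weight = 16221.5552/47217.7662 = 0.3435; after-tax cost = 8.88% × (1 − 30.4%) = 6.1805%.
WACC = 0.6565 × 14.3000% + 0.3435 × 6.1805% = 11.5106%.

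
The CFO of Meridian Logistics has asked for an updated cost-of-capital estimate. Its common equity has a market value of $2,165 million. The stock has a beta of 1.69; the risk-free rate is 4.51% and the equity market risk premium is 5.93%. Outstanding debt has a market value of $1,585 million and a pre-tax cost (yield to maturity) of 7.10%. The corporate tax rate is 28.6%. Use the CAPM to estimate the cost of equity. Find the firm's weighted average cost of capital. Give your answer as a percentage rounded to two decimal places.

Cost of equity via CAPM: Re = 4.51% + 1.69 × 5.93% = 14.5317%.
Total capital V = 2165 + 1585 = 3750.
Equity: weight = 2165/3750 = 0.5773; cost = 14.5317%.
Debt: weight = 1585/3750 = 0.4227; after-tax cost = 7.1% × (1 − 28.6%) = 5.0694%.
WACC = 0.5773 × 14.5317% + 0.4227 × 5.0694% = 10.5323%.

10.53%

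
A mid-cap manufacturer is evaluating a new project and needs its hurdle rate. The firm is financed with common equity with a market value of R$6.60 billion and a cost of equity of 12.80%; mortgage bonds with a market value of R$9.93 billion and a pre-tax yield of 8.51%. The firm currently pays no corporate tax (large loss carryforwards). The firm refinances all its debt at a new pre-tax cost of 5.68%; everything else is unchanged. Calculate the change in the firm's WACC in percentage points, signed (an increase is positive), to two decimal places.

Current WACC:
Total capital V = 6.6 + 9.93 = 16.53.
Equity: weight = 6.6/16.53 = 0.3993; cost = 12.8%.
Mortgage bonds: weight = 9.93/16.53 = 0.6007; after-tax cost = 8.51% × (1 − 0%) = 8.5100%.
WACC = 0.3993 × 12.8000% + 0.6007 × 8.5100% = 10.2229%.
After the change:
Total capital V = 6.6 + 9.93 = 16.53.
Equity: weight = 6.6/16.53 = 0.3993; cost = 12.8%.
Mortgage bonds: weight = 9.93/16.53 = 0.6007; after-tax cost = 5.68% × (1 − 0%) = 5.6800%.
WACC = 0.3993 × 12.8000% + 0.6007 × 5.6800% = 8.5228%.
Change in WACC = 8.5228% − 10.2229% = -1.7001 pp.

-1.70 pp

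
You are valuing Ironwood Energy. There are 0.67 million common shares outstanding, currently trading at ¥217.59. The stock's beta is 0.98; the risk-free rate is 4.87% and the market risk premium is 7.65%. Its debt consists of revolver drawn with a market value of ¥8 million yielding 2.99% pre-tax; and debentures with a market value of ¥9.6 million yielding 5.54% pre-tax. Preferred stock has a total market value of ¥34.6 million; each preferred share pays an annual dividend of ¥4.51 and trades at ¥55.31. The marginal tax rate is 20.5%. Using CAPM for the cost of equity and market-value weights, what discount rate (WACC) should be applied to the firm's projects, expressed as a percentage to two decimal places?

Cost of equity via CAPM: Re = 4.87% + 0.98 × 7.65% = 12.3670%.
Cost of preferred: Rp = 4.51 / 55.31 = 8.1540%.
Market value of equity E = 217.59 × 0.67m = 145.7853m.
Total capital V = 145.7853 + 34.6 + 8 + 9.6 = 197.9853.
Equity: weight = 145.7853/197.9853 = 0.7363; cost = 12.367%.
Preferred: weight = 34.6/197.9853 = 0.1748; cost = 8.154%.
Revolver drawn: weight = 8/197.9853 = 0.0404; after-tax cost = 2.99% × (1 − 20.5%) = 2.3771%.
Debentures: weight = 9.6/197.9853 = 0.0485; after-tax cost = 5.54% × (1 − 20.5%) = 4.4043%.
WACC = 0.7363 × 12.3670% + 0.1748 × 8.1540% + 0.0404 × 2.3771% + 0.0485 × 4.4043% = 10.8410%.

10.84%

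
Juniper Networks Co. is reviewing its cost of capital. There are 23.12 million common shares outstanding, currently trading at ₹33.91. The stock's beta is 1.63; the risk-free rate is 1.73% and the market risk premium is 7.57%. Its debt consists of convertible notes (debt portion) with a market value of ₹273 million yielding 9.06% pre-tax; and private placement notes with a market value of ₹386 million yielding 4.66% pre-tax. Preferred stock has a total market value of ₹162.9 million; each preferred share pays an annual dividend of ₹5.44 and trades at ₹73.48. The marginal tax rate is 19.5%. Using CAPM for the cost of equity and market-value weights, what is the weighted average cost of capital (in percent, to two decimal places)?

Cost of equity via CAPM: Re = 1.73% + 1.63 × 7.57% = 14.0691%.
Cost of preferred: Rp = 5.44 / 73.48 = 7.4034%.
Market value of equity E = 33.91 × 23.12m = 783.9992m.
Total capital V = 783.9992 + 162.9 + 273 + 386 = 1605.8992.
Equity: weight = 783.9992/1605.8992 = 0.4882; cost = 14.0691%.
Preferred: weight = 162.9/1605.8992 = 0.1014; cost = 7.4034%.
Convertible notes (debt portion): weight = 273/1605.8992 = 0.1700; after-tax cost = 9.06% × (1 − 19.5%) = 7.2933%.
Private placement notes: weight = 386/1605.8992 = 0.2404; after-tax cost = 4.66% × (1 − 19.5%) = 3.7513%.
WACC = 0.4882 × 14.0691% + 0.1014 × 7.4034% + 0.1700 × 7.2933% + 0.2404 × 3.7513% = 9.7610%.

9.76%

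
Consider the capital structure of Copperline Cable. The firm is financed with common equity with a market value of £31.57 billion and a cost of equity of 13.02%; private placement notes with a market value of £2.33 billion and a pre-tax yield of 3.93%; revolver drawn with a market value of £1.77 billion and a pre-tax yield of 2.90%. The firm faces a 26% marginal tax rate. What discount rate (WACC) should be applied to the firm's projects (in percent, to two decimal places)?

Total capital V = 31.57 + 2.33 + 1.77 = 35.67.
Equity: weight = 31.57/35.67 = 0.8851; cost = 13.02%.
Private placement notes: weight = 2.33/35.67 = 0.0653; after-tax cost = 3.93% × (1 − 26%) = 2.9082%.
Revolver drawn: weight = 1.77/35.67 = 0.0496; after-tax cost = 2.9% × (1 − 26%) = 2.1460%.
WACC = 0.8851 × 13.0200% + 0.0653 × 2.9082% + 0.0496 × 2.1460% = 11.8199%.

11.82%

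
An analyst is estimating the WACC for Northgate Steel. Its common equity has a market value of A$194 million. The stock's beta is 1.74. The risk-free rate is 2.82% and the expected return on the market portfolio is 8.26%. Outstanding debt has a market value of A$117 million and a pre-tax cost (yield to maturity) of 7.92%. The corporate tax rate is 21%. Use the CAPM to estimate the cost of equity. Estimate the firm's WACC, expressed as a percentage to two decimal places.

10.02%

Market risk premium = 8.26% − 2.82% = 5.44%.
Cost of equity via CAPM: Re = 2.82% + 1.74 × 5.44% = 12.2856%.
Total capital V = 194 + 117 = 311.
Equity: weight = 194/311 = 0.6238; cost = 12.2856%.
Debt: weight = 117/311 = 0.3762; after-tax cost = 7.92% × (1 − 21%) = 6.2568%.
WACC = 0.6238 × 12.2856% + 0.3762 × 6.2568% = 10.0175%.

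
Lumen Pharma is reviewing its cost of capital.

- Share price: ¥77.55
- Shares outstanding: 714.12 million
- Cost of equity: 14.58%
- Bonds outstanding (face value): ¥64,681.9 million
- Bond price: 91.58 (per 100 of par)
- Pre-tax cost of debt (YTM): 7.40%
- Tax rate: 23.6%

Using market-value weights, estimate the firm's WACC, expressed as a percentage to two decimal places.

Market value of equity E = 77.55 × 714.12m = 55380.006m. Market value of debt D = 64681.9m × 91.58/100 = 59235.68402m.
Total capital V = 55380.006 + 59235.68402 = 114615.69002.
Equity: weight = 55380.006/114615.69002 = 0.4832; cost = 14.58%.
Bonds outstanding: weight = 59235.68402/114615.69002 = 0.5168; after-tax cost = 7.4% × (1 − 23.6%) = 5.6536%.
WACC = 0.4832 × 14.5800% + 0.5168 × 5.6536% = 9.9667%.

9.97%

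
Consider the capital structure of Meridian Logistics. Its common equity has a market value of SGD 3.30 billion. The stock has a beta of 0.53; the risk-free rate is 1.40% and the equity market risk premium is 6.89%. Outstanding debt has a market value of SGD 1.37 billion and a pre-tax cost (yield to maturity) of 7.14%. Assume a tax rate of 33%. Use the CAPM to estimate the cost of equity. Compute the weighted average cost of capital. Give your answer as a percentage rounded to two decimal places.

4.97%

Cost of equity via CAPM: Re = 1.4% + 0.53 × 6.89% = 5.0517%.
Total capital V = 3.3 + 1.37 = 4.67.
Equity: weight = 3.3/4.67 = 0.7066; cost = 5.0517%.
Debt: weight = 1.37/4.67 = 0.2934; after-tax cost = 7.14% × (1 − 33%) = 4.7838%.
WACC = 0.7066 × 5.0517% + 0.2934 × 4.7838% = 4.9731%.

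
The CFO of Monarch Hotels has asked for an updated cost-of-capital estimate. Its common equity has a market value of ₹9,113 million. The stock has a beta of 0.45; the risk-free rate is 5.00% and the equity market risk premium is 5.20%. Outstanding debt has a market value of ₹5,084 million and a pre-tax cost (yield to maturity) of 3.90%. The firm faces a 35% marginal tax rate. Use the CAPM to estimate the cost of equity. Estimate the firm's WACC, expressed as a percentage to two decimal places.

5.62%

Cost of equity via CAPM: Re = 5.0% + 0.45 × 5.2% = 7.3400%.
Total capital V = 9113 + 5084 = 14197.
Equity: weight = 9113/14197 = 0.6419; cost = 7.34%.
Debt: weight = 5084/14197 = 0.3581; after-tax cost = 3.9% × (1 − 35%) = 2.5350%.
WACC = 0.6419 × 7.3400% + 0.3581 × 2.5350% = 5.6193%.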